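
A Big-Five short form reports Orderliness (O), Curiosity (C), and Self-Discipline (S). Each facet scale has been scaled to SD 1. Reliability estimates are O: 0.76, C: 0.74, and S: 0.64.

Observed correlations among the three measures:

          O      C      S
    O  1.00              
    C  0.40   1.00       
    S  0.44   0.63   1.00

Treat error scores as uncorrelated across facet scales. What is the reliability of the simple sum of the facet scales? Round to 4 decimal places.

0.8552

Var(O+C+S) = 3 + 2·[0.40 + 0.44 + 0.63] = 3 + 2.94 = 5.94.
Under uncorrelated errors the observed covariances equal the true-score covariances, so only the own-variance terms attenuate.
True-score variance = [0.76 + 0.74 + 0.64] + 2.94 = 2.14 + 2.94 = 5.08.
Reliability = 5.08 / 5.94 = 0.8552.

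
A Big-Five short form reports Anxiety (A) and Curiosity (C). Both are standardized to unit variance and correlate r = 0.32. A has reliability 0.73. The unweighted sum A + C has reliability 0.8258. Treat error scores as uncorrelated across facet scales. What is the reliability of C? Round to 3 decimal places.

Var(A+C) = 2 + 2·0.32 = 2.640.
True-score variance = ρ_A + ρ_C + 2·0.32, so 0.8258 = (0.73 + ρ_C + 0.64) / 2.640.
ρ_C = 0.8258·2.640 − 0.73 − 0.64 = 0.810.

0.810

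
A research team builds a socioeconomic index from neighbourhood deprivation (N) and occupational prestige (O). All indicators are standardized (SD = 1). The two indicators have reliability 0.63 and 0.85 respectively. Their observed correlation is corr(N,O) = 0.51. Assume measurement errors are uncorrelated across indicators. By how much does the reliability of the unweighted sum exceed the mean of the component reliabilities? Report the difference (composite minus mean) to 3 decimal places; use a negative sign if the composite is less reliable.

0.088

Var(sum) = 2 + 1.02 = 3.02; true-score variance = 1.48 + 1.02 = 2.5; composite reliability = 0.8278.
Mean component reliability = 0.7400.
Difference = 0.8278 − 0.7400 = 0.088.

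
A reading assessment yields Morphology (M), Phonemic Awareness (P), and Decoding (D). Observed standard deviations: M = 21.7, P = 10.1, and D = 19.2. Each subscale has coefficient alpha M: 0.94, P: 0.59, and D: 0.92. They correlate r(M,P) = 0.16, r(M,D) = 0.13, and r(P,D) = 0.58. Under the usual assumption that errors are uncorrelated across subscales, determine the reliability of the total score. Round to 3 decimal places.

0.926

Var(M+P+D) = 21.7² + 10.1² + 19.2² + 2·[21.7·10.1·0.16 + 21.7·19.2·0.13 + 10.1·19.2·0.58] = 941.54 + 403.408 = 1344.95.
Because errors are independent across components, Cov(Tᵢ,Tⱼ) = Cov(Xᵢ,Xⱼ); the off-diagonal part of the true-score variance is the same as above.
True-score variance = [21.7²·0.94 + 10.1²·0.59 + 19.2²·0.92] + 403.408 = 841.971 + 403.408 = 1245.38.
Reliability = 1245.38 / 1344.95 = 0.926.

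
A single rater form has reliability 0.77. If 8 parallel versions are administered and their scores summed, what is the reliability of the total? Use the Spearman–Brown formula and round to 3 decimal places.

0.964

ρ_k = kρ / (1 + (k−1)ρ) = 8·0.77 / (1 + 7·0.77) = 6.160 / 6.390 = 0.964.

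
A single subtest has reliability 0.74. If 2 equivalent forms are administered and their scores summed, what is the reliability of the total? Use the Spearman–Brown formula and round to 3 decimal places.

0.851

ρ_k = kρ / (1 + (k−1)ρ) = 2·0.74 / (1 + 1·0.74) = 1.480 / 1.740 = 0.851.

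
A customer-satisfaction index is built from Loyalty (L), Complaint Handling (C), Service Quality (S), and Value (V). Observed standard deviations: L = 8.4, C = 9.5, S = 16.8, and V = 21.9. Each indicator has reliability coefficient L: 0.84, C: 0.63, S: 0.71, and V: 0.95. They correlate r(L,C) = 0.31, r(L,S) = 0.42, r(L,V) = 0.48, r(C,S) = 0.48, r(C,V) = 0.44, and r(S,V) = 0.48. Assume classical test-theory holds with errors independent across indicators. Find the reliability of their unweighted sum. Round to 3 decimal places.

0.923

Var(L+C+S+V) = 8.4² + 9.5² + 16.8² + 21.9² + 2·[8.4·9.5·0.31 + 8.4·16.8·0.42 + 8.4·21.9·0.48 + 9.5·16.8·0.48 + 9.5·21.9·0.44 + 16.8·21.9·0.48] = 922.66 + 1034.12 = 1956.78.
Under uncorrelated errors the observed covariances equal the true-score covariances, so only the own-variance terms attenuate.
True-score variance = [8.4²·0.84 + 9.5²·0.63 + 16.8²·0.71 + 21.9²·0.95] + 1034.12 = 772.148 + 1034.12 = 1806.27.
Reliability = 1806.27 / 1956.78 = 0.923.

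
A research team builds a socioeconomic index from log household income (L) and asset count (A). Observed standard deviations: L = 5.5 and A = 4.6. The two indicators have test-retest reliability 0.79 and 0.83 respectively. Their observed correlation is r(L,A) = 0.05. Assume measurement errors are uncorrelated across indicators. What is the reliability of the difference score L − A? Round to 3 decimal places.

Var(L−A) = 5.5² + 4.6² − 2·5.5·4.6·0.05 = 51.41 − 2.53 = 48.88.
Because errors are independent across components, Cov(Tᵢ,Tⱼ) = Cov(Xᵢ,Xⱼ); the off-diagonal part of the true-score variance is the same as above.
True-score variance = [5.5²·0.79 + 4.6²·0.83] − 2.53 = 41.4603 − 2.53 = 38.9303.
Reliability = 38.9303 / 48.88 = 0.796.

0.796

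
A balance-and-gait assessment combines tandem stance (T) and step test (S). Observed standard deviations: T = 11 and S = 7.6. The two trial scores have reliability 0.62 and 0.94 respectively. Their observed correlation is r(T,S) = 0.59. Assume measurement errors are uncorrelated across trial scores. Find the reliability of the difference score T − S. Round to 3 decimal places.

Var(T−S) = 11² + 7.6² − 2·11·7.6·0.59 = 178.76 − 98.648 = 80.112.
With uncorrelated errors the cross-covariances are all true-score covariance, so they carry over unchanged; only the diagonal terms shrink to ρᵢσᵢ².
True-score variance = [11²·0.62 + 7.6²·0.94] − 98.648 = 129.314 − 98.648 = 30.6664.
Reliability = 30.6664 / 80.112 = 0.383.

0.383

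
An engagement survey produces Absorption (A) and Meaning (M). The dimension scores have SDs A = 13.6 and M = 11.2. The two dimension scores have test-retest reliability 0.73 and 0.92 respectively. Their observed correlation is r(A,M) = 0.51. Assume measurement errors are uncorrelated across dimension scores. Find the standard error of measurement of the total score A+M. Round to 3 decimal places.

Var(total) = 310.4 + 155.366 = 465.766.
True-score variance = 250.426 + 155.366 = 405.792, so reliability = 0.8712.
Error variance = 465.766 − 405.792 = 59.9744; SEM = √59.9744 = 7.744.

7.744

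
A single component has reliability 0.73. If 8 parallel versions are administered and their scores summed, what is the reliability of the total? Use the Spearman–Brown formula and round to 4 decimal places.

ρ_k = kρ / (1 + (k−1)ρ) = 8·0.73 / (1 + 7·0.73) = 5.840 / 6.110 = 0.9558.

0.9558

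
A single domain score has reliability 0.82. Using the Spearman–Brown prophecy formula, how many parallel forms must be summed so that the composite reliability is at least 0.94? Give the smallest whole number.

4

k ≥ ρ*(1−ρ₁)/(ρ₁(1−ρ*)) = 0.94·0.18 / (0.82·0.06) = 3.439.
Smallest integer k = 4.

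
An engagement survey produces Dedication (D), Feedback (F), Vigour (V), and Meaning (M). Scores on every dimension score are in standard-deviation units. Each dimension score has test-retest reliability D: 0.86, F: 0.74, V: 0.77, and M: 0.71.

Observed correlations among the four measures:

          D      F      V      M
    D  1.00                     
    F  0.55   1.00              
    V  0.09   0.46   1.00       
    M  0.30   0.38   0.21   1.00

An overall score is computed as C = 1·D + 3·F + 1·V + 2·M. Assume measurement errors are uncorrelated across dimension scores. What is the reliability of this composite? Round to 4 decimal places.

Var(C) = 1 + 3² + 1 + 2² + 2·[3·0.55 + 0.09 + 2·0.30 + 3·0.46 + 6·0.38 + 2·0.21] = 15 + 12.84 = 27.84.
Because errors are independent across components, Cov(Tᵢ,Tⱼ) = Cov(Xᵢ,Xⱼ); the off-diagonal part of the true-score variance is the same as above.
True-score variance = [0.86 + 3²·0.74 + 0.77 + 2²·0.71] + 12.84 = 11.13 + 12.84 = 23.97.
Reliability = 23.97 / 27.84 = 0.8610.

0.8610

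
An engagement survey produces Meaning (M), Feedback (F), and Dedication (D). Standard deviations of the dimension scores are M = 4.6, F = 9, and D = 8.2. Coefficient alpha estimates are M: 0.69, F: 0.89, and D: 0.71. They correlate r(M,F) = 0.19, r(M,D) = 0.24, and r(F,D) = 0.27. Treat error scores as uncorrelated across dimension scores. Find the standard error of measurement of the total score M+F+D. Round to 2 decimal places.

5.91

Var(total) = 169.4 + 73.6896 = 243.09.
True-score variance = 134.431 + 73.6896 = 208.12, so reliability = 0.8561.
Error variance = 243.09 − 208.12 = 34.9692; SEM = √34.9692 = 5.91.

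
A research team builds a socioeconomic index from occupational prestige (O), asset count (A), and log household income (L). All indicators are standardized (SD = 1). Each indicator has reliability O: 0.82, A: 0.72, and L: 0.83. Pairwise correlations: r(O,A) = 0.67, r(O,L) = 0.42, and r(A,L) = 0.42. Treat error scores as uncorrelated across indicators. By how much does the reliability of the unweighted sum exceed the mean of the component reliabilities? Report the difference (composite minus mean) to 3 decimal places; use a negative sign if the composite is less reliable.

0.105

Var(sum) = 3 + 3.02 = 6.02; true-score variance = 2.37 + 3.02 = 5.39; composite reliability = 0.8953.
Mean component reliability = 0.7900.
Difference = 0.8953 − 0.7900 = 0.105.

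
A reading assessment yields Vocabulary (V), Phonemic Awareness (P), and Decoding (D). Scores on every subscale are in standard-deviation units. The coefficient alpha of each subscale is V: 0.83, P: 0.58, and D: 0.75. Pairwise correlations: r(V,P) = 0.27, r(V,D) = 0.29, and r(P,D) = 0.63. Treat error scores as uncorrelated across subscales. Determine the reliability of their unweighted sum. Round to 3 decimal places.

Var(V+P+D) = 3 + 2·[0.27 + 0.29 + 0.63] = 3 + 2.38 = 5.38.
Under uncorrelated errors the observed covariances equal the true-score covariances, so only the own-variance terms attenuate.
True-score variance = [0.83 + 0.58 + 0.75] + 2.38 = 2.16 + 2.38 = 4.54.
Reliability = 4.54 / 5.38 = 0.844.

0.844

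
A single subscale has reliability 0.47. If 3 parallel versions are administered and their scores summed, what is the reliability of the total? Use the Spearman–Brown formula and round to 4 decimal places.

0.7268

ρ_k = kρ / (1 + (k−1)ρ) = 3·0.47 / (1 + 2·0.47) = 1.410 / 1.940 = 0.7268.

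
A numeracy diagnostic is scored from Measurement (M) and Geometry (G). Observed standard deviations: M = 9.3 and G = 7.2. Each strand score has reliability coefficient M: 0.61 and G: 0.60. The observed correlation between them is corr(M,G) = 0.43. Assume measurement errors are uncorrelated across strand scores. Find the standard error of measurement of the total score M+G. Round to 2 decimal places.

Var(total) = 138.33 + 57.5856 = 195.916.
True-score variance = 83.8629 + 57.5856 = 141.448, so reliability = 0.7220.
Error variance = 195.916 − 141.448 = 54.4671; SEM = √54.4671 = 7.38.

7.38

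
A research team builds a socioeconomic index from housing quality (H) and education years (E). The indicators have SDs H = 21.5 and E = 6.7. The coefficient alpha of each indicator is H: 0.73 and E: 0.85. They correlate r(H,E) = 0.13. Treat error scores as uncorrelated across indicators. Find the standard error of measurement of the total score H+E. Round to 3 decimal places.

Var(total) = 507.14 + 37.453 = 544.593.
True-score variance = 375.599 + 37.453 = 413.052, so reliability = 0.7585.
Error variance = 544.593 − 413.052 = 131.541; SEM = √131.541 = 11.469.

11.469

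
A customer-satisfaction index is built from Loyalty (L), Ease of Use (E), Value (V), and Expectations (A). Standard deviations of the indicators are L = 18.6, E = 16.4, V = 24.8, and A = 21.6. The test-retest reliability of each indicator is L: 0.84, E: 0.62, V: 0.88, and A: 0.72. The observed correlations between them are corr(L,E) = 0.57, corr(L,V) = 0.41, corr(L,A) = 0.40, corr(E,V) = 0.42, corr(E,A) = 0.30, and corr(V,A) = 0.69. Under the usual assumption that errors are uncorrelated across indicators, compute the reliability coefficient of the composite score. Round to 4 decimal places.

0.9103

Var(L+E+V+A) = 18.6² + 16.4² + 24.8² + 21.6² + 2·[18.6·16.4·0.57 + 18.6·24.8·0.41 + 18.6·21.6·0.40 + 16.4·24.8·0.42 + 16.4·21.6·0.30 + 24.8·21.6·0.69] = 1696.52 + 2340.83 = 4037.35.
Because errors are independent across components, Cov(Tᵢ,Tⱼ) = Cov(Xᵢ,Xⱼ); the off-diagonal part of the true-score variance is the same as above.
True-score variance = [18.6²·0.84 + 16.4²·0.62 + 24.8²·0.88 + 21.6²·0.72] + 2340.83 = 1334.52 + 2340.83 = 3675.35.
Reliability = 3675.35 / 4037.35 = 0.9103.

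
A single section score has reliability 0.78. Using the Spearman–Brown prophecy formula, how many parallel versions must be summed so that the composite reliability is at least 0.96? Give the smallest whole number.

7

k ≥ ρ*(1−ρ₁)/(ρ₁(1−ρ*)) = 0.96·0.22 / (0.78·0.04) = 6.769.
Smallest integer k = 7.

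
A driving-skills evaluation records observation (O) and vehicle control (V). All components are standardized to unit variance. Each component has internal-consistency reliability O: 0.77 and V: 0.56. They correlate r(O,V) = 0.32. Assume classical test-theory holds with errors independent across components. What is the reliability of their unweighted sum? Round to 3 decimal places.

Var(O+V) = 2 + 2·[0.32] = 2 + 0.64 = 2.64.
With uncorrelated errors the cross-covariances are all true-score covariance, so they carry over unchanged; only the diagonal terms shrink to ρᵢσᵢ².
True-score variance = [0.77 + 0.56] + 0.64 = 1.33 + 0.64 = 1.97.
Reliability = 1.97 / 2.64 = 0.746.

0.746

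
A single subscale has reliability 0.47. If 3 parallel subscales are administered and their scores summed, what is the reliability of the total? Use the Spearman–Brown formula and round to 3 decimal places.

ρ_k = kρ / (1 + (k−1)ρ) = 3·0.47 / (1 + 2·0.47) = 1.410 / 1.940 = 0.727.

0.727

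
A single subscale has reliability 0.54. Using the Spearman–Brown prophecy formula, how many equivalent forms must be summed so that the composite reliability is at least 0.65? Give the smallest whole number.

2

k ≥ ρ*(1−ρ₁)/(ρ₁(1−ρ*)) = 0.65·0.46 / (0.54·0.35) = 1.582.
Smallest integer k = 2.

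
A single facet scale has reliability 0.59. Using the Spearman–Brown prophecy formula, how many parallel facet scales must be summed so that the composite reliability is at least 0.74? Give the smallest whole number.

2

k ≥ ρ*(1−ρ₁)/(ρ₁(1−ρ*)) = 0.74·0.41 / (0.59·0.26) = 1.978.
Smallest integer k = 2.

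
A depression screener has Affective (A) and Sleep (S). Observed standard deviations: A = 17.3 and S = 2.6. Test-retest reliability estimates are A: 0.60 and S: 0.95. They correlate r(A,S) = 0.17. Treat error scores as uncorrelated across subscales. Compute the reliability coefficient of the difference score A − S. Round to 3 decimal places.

0.587

Var(A−S) = 17.3² + 2.6² − 2·17.3·2.6·0.17 = 306.05 − 15.2932 = 290.757.
Because errors are independent across components, Cov(Tᵢ,Tⱼ) = Cov(Xᵢ,Xⱼ); the off-diagonal part of the true-score variance is the same as above.
True-score variance = [17.3²·0.60 + 2.6²·0.95] − 15.2932 = 185.996 − 15.2932 = 170.703.
Reliability = 170.703 / 290.757 = 0.587.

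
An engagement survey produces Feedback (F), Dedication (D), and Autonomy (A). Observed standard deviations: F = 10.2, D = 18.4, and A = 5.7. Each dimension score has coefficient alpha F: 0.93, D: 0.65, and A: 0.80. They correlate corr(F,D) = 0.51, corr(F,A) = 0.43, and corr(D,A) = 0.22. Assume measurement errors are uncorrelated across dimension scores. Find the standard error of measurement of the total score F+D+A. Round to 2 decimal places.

11.50

Var(total) = 475.09 + 287.581 = 762.671.
True-score variance = 342.813 + 287.581 = 630.394, so reliability = 0.8266.
Error variance = 762.671 − 630.394 = 132.277; SEM = √132.277 = 11.50.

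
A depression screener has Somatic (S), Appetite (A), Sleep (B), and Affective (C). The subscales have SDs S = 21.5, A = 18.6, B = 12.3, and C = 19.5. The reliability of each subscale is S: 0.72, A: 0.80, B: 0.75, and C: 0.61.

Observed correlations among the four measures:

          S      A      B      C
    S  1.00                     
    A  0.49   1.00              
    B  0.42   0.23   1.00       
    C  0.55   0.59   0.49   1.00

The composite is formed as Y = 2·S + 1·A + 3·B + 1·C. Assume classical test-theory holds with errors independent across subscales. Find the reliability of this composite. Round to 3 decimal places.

Var(Y) = 2²·21.5² + 18.6² + 3²·12.3² + 19.5² + 2·[2·21.5·18.6·0.49 + 6·21.5·12.3·0.42 + 2·21.5·19.5·0.55 + 3·18.6·12.3·0.23 + 18.6·19.5·0.59 + 3·12.3·19.5·0.49] = 3936.82 + 4487.84 = 8424.66.
With uncorrelated errors the cross-covariances are all true-score covariance, so they carry over unchanged; only the diagonal terms shrink to ρᵢσᵢ².
True-score variance = [2²·21.5²·0.72 + 18.6²·0.80 + 3²·12.3²·0.75 + 19.5²·0.61] + 4487.84 = 2861.21 + 4487.84 = 7349.05.
Reliability = 7349.05 / 8424.66 = 0.872.

0.872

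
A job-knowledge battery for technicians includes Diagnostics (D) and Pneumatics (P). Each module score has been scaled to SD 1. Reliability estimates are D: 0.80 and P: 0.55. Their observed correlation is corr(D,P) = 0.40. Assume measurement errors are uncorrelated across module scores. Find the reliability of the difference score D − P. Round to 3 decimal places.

0.458

Var(D−P) = 1 + 1 − 2·0.40 = 2 − 0.8 = 1.2.
With uncorrelated errors the cross-covariances are all true-score covariance, so they carry over unchanged; only the diagonal terms shrink to ρᵢσᵢ².
True-score variance = [0.80 + 0.55] − 0.8 = 1.35 − 0.8 = 0.55.
Reliability = 0.55 / 1.2 = 0.458.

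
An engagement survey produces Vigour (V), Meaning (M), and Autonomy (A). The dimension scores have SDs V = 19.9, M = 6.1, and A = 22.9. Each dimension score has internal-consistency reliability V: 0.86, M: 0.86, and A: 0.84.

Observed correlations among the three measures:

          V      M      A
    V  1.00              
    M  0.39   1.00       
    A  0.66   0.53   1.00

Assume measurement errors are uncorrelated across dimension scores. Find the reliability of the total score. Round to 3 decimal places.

0.920

Var(V+M+A) = 19.9² + 6.1² + 22.9² + 2·[19.9·6.1·0.39 + 19.9·22.9·0.66 + 6.1·22.9·0.53] = 957.63 + 844.293 = 1801.92.
Because errors are independent across components, Cov(Tᵢ,Tⱼ) = Cov(Xᵢ,Xⱼ); the off-diagonal part of the true-score variance is the same as above.
True-score variance = [19.9²·0.86 + 6.1²·0.86 + 22.9²·0.84] + 844.293 = 813.074 + 844.293 = 1657.37.
Reliability = 1657.37 / 1801.92 = 0.920.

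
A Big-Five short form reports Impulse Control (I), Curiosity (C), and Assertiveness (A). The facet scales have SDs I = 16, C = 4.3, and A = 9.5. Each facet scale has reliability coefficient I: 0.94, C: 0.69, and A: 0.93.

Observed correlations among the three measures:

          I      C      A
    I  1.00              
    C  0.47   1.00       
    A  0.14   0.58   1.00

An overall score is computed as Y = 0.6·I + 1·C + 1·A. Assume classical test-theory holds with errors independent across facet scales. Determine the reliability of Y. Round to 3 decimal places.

0.944

Var(Y) = 0.6²·16² + 4.3² + 9.5² + 2·[0.6·16·4.3·0.47 + 0.6·16·9.5·0.14 + 4.3·9.5·0.58] = 200.9 + 111.725 = 312.625.
Under uncorrelated errors the observed covariances equal the true-score covariances, so only the own-variance terms attenuate.
True-score variance = [0.6²·16²·0.94 + 4.3²·0.69 + 9.5²·0.93] + 111.725 = 183.321 + 111.725 = 295.046.
Reliability = 295.046 / 312.625 = 0.944.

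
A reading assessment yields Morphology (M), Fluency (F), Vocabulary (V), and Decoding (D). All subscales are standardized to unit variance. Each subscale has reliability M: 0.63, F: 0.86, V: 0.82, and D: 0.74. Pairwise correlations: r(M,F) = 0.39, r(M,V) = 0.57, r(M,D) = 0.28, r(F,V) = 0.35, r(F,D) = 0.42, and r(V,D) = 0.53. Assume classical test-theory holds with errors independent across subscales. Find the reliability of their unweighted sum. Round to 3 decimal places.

0.895

Var(M+F+V+D) = 4 + 2·[0.39 + 0.57 + 0.28 + 0.35 + 0.42 + 0.53] = 4 + 5.08 = 9.08.
Under uncorrelated errors the observed covariances equal the true-score covariances, so only the own-variance terms attenuate.
True-score variance = [0.63 + 0.86 + 0.82 + 0.74] + 5.08 = 3.05 + 5.08 = 8.13.
Reliability = 8.13 / 9.08 = 0.895.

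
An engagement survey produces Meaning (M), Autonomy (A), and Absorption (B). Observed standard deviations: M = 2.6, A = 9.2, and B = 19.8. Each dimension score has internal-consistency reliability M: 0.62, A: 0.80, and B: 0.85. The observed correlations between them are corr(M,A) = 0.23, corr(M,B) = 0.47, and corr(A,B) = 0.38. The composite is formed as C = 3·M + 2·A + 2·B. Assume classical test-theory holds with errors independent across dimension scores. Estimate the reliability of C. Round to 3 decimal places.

Var(C) = 3²·2.6² + 2²·9.2² + 2²·19.8² + 2·[6·2.6·9.2·0.23 + 6·2.6·19.8·0.47 + 4·9.2·19.8·0.38] = 1967.56 + 910.133 = 2877.69.
With uncorrelated errors the cross-covariances are all true-score covariance, so they carry over unchanged; only the diagonal terms shrink to ρᵢσᵢ².
True-score variance = [3²·2.6²·0.62 + 2²·9.2²·0.80 + 2²·19.8²·0.85] + 910.133 = 1641.5 + 910.133 = 2551.64.
Reliability = 2551.64 / 2877.69 = 0.887.

0.887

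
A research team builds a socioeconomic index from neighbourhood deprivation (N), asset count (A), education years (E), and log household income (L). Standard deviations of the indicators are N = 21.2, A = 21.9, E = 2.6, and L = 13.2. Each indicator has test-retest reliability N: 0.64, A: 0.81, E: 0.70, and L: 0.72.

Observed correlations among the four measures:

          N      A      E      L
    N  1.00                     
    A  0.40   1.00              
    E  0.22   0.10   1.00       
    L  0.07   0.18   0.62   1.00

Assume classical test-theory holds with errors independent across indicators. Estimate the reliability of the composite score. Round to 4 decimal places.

0.8216

Var(N+A+E+L) = 21.2² + 21.9² + 2.6² + 13.2² + 2·[21.2·21.9·0.40 + 21.2·2.6·0.22 + 21.2·13.2·0.07 + 21.9·2.6·0.10 + 21.9·13.2·0.18 + 2.6·13.2·0.62] = 1110.05 + 592.868 = 1702.92.
With uncorrelated errors the cross-covariances are all true-score covariance, so they carry over unchanged; only the diagonal terms shrink to ρᵢσᵢ².
True-score variance = [21.2²·0.64 + 21.9²·0.81 + 2.6²·0.70 + 13.2²·0.72] + 592.868 = 806.31 + 592.868 = 1399.18.
Reliability = 1399.18 / 1702.92 = 0.8216.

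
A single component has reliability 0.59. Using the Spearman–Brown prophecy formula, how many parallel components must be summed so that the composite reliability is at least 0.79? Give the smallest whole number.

k ≥ ρ*(1−ρ₁)/(ρ₁(1−ρ*)) = 0.79·0.41 / (0.59·0.21) = 2.614.
Smallest integer k = 3.

3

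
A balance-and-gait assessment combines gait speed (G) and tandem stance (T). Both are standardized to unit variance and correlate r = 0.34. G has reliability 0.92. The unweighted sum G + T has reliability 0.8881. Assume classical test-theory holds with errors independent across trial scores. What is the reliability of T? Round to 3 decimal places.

Var(G+T) = 2 + 2·0.34 = 2.680.
True-score variance = ρ_G + ρ_T + 2·0.34, so 0.8881 = (0.92 + ρ_T + 0.68) / 2.680.
ρ_T = 0.8881·2.680 − 0.92 − 0.68 = 0.780.

0.780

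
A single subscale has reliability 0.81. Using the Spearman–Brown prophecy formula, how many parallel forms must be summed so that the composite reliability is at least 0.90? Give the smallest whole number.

3

k ≥ ρ*(1−ρ₁)/(ρ₁(1−ρ*)) = 0.90·0.19 / (0.81·0.10) = 2.111.
Smallest integer k = 3.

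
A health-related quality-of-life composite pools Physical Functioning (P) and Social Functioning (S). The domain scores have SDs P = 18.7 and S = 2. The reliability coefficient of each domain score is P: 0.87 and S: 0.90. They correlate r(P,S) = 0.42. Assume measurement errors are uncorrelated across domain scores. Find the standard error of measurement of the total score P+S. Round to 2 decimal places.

6.77

Var(total) = 353.69 + 31.416 = 385.106.
True-score variance = 307.83 + 31.416 = 339.246, so reliability = 0.8809.
Error variance = 385.106 − 339.246 = 45.8597; SEM = √45.8597 = 6.77.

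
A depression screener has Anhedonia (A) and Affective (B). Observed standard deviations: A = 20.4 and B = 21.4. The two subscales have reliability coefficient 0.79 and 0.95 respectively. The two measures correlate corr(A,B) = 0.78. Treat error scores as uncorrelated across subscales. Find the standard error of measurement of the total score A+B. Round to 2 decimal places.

Var(total) = 874.12 + 681.034 = 1555.15.
True-score variance = 763.828 + 681.034 = 1444.86, so reliability = 0.9291.
Error variance = 1555.15 − 1444.86 = 110.292; SEM = √110.292 = 10.50.

10.50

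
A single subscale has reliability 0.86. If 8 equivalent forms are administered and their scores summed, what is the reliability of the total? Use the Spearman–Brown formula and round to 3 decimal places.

0.980

ρ_k = kρ / (1 + (k−1)ρ) = 8·0.86 / (1 + 7·0.86) = 6.880 / 7.020 = 0.980.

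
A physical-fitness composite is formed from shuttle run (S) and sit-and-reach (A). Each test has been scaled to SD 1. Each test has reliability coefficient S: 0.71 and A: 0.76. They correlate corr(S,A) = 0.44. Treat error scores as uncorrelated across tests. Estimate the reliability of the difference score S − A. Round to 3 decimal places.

0.527

Var(S−A) = 1 + 1 − 2·0.44 = 2 − 0.88 = 1.12.
Under uncorrelated errors the observed covariances equal the true-score covariances, so only the own-variance terms attenuate.
True-score variance = [0.71 + 0.76] − 0.88 = 1.47 − 0.88 = 0.59.
Reliability = 0.59 / 1.12 = 0.527.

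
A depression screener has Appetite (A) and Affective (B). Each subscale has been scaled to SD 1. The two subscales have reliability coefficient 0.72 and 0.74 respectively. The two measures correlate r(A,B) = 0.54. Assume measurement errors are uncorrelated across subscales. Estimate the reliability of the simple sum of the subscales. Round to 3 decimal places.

0.825

Var(A+B) = 2 + 2·[0.54] = 2 + 1.08 = 3.08.
Under uncorrelated errors the observed covariances equal the true-score covariances, so only the own-variance terms attenuate.
True-score variance = [0.72 + 0.74] + 1.08 = 1.46 + 1.08 = 2.54.
Reliability = 2.54 / 3.08 = 0.825.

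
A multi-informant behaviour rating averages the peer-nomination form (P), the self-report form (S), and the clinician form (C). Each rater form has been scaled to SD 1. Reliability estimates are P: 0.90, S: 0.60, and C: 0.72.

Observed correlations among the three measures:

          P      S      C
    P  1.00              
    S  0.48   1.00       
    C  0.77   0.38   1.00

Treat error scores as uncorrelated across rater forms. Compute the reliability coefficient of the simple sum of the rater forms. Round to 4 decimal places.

Var(P+S+C) = 3 + 2·[0.48 + 0.77 + 0.38] = 3 + 3.26 = 6.26.
With uncorrelated errors the cross-covariances are all true-score covariance, so they carry over unchanged; only the diagonal terms shrink to ρᵢσᵢ².
True-score variance = [0.90 + 0.60 + 0.72] + 3.26 = 2.22 + 3.26 = 5.48.
Reliability = 5.48 / 6.26 = 0.8754.

0.8754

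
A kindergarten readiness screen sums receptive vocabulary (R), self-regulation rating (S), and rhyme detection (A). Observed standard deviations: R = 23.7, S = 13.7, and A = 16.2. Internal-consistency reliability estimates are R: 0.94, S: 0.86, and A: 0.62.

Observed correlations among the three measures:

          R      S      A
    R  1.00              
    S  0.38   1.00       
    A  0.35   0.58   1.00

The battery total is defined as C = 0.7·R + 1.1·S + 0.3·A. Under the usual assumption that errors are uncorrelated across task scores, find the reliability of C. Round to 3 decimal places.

0.933

Var(C) = 0.7²·23.7² + 1.1²·13.7² + 0.3²·16.2² + 2·[0.77·23.7·13.7·0.38 + 0.21·23.7·16.2·0.35 + 0.33·13.7·16.2·0.58] = 525.953 + 331.406 = 857.359.
Under uncorrelated errors the observed covariances equal the true-score covariances, so only the own-variance terms attenuate.
True-score variance = [0.7²·23.7²·0.94 + 1.1²·13.7²·0.86 + 0.3²·16.2²·0.62] + 331.406 = 468.669 + 331.406 = 800.075.
Reliability = 800.075 / 857.359 = 0.933.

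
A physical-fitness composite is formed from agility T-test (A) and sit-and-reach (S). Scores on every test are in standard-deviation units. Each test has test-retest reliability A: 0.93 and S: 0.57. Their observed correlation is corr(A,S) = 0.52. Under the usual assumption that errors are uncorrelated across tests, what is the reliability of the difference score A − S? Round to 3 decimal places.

0.479

Var(A−S) = 1 + 1 − 2·0.52 = 2 − 1.04 = 0.96.
Under uncorrelated errors the observed covariances equal the true-score covariances, so only the own-variance terms attenuate.
True-score variance = [0.93 + 0.57] − 1.04 = 1.5 − 1.04 = 0.46.
Reliability = 0.46 / 0.96 = 0.479.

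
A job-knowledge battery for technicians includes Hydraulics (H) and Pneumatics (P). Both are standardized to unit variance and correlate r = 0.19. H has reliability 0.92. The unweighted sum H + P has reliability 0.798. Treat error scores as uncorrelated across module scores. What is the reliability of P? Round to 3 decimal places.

Var(H+P) = 2 + 2·0.19 = 2.380.
True-score variance = ρ_H + ρ_P + 2·0.19, so 0.798 = (0.92 + ρ_P + 0.38) / 2.380.
ρ_P = 0.798·2.380 − 0.92 − 0.38 = 0.599.

0.599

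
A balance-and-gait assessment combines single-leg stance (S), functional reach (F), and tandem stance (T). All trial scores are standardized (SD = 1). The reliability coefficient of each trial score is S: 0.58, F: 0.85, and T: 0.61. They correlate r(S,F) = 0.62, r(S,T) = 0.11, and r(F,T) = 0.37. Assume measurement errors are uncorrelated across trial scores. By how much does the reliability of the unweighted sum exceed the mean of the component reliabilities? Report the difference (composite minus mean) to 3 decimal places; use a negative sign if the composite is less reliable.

0.135

Var(sum) = 3 + 2.2 = 5.2; true-score variance = 2.04 + 2.2 = 4.24; composite reliability = 0.8154.
Mean component reliability = 0.6800.
Difference = 0.8154 − 0.6800 = 0.135.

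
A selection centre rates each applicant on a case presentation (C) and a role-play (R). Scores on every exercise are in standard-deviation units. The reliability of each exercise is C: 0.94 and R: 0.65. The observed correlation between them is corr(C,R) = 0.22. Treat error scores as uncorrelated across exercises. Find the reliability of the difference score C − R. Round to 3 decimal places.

Var(C−R) = 1 + 1 − 2·0.22 = 2 − 0.44 = 1.56.
With uncorrelated errors the cross-covariances are all true-score covariance, so they carry over unchanged; only the diagonal terms shrink to ρᵢσᵢ².
True-score variance = [0.94 + 0.65] − 0.44 = 1.59 − 0.44 = 1.15.
Reliability = 1.15 / 1.56 = 0.737.

0.737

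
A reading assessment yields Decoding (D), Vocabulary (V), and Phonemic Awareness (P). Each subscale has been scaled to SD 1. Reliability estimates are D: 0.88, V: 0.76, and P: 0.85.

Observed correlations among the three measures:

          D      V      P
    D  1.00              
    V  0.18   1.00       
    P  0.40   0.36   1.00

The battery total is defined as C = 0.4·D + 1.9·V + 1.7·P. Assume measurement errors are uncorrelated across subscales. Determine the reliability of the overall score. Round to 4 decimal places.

0.8654

Var(C) = 0.4² + 1.9² + 1.7² + 2·[0.76·0.18 + 0.68·0.40 + 3.23·0.36] = 6.66 + 3.1432 = 9.8032.
With uncorrelated errors the cross-covariances are all true-score covariance, so they carry over unchanged; only the diagonal terms shrink to ρᵢσᵢ².
True-score variance = [0.4²·0.88 + 1.9²·0.76 + 1.7²·0.85] + 3.1432 = 5.3409 + 3.1432 = 8.4841.
Reliability = 8.4841 / 9.8032 = 0.8654.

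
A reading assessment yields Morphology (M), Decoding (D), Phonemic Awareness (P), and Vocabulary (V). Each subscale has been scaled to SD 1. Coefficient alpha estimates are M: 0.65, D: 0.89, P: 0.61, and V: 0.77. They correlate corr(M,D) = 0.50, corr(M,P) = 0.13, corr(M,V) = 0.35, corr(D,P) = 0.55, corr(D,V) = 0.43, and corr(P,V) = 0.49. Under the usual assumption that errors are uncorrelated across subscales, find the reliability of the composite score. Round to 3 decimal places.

0.879

Var(M+D+P+V) = 4 + 2·[0.50 + 0.13 + 0.35 + 0.55 + 0.43 + 0.49] = 4 + 4.9 = 8.9.
Because errors are independent across components, Cov(Tᵢ,Tⱼ) = Cov(Xᵢ,Xⱼ); the off-diagonal part of the true-score variance is the same as above.
True-score variance = [0.65 + 0.89 + 0.61 + 0.77] + 4.9 = 2.92 + 4.9 = 7.82.
Reliability = 7.82 / 8.9 = 0.879.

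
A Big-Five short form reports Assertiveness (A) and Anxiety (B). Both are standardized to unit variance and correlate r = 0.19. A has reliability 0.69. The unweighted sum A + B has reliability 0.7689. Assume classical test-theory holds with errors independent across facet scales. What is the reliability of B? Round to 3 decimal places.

0.760

Var(A+B) = 2 + 2·0.19 = 2.380.
True-score variance = ρ_A + ρ_B + 2·0.19, so 0.7689 = (0.69 + ρ_B + 0.38) / 2.380.
ρ_B = 0.7689·2.380 − 0.69 − 0.38 = 0.760.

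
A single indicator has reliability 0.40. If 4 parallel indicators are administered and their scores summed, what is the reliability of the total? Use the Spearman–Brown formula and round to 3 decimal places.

ρ_k = kρ / (1 + (k−1)ρ) = 4·0.40 / (1 + 3·0.40) = 1.600 / 2.200 = 0.727.

0.727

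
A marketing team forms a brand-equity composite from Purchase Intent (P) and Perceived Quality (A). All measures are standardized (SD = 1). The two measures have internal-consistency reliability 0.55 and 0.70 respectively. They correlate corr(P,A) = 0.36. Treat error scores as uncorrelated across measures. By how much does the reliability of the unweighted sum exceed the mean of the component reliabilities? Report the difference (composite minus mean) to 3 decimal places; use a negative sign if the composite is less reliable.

Var(sum) = 2 + 0.72 = 2.72; true-score variance = 1.25 + 0.72 = 1.97; composite reliability = 0.7243.
Mean component reliability = 0.6250.
Difference = 0.7243 − 0.6250 = 0.099.

0.099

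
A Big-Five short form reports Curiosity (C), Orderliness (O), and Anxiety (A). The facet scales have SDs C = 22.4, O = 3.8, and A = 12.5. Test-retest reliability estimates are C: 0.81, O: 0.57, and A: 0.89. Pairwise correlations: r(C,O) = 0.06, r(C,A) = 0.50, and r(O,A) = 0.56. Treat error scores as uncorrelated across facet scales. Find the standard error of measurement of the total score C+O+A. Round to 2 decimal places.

Var(total) = 672.45 + 343.414 = 1015.86.
True-score variance = 553.719 + 343.414 = 897.133, so reliability = 0.8831.
Error variance = 1015.86 − 897.133 = 118.731; SEM = √118.731 = 10.90.

10.90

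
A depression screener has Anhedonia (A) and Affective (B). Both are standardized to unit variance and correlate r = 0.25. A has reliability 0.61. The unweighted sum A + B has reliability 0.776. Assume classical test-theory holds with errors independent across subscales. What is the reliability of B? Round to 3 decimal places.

Var(A+B) = 2 + 2·0.25 = 2.500.
True-score variance = ρ_A + ρ_B + 2·0.25, so 0.776 = (0.61 + ρ_B + 0.50) / 2.500.
ρ_B = 0.776·2.500 − 0.61 − 0.50 = 0.830.

0.830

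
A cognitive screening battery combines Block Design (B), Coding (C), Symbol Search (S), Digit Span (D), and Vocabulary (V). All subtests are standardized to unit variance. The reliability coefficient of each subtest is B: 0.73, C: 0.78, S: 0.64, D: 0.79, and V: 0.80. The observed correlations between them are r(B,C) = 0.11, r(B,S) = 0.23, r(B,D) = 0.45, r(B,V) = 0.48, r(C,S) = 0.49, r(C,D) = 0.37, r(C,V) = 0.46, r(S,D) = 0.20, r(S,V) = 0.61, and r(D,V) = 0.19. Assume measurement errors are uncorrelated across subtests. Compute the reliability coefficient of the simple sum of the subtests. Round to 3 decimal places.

0.897

Var(B+C+S+D+V) = 5 + 2·[0.11 + 0.23 + 0.45 + 0.48 + 0.49 + 0.37 + 0.46 + 0.20 + 0.61 + 0.19] = 5 + 7.18 = 12.18.
Under uncorrelated errors the observed covariances equal the true-score covariances, so only the own-variance terms attenuate.
True-score variance = [0.73 + 0.78 + 0.64 + 0.79 + 0.80] + 7.18 = 3.74 + 7.18 = 10.92.
Reliability = 10.92 / 12.18 = 0.897.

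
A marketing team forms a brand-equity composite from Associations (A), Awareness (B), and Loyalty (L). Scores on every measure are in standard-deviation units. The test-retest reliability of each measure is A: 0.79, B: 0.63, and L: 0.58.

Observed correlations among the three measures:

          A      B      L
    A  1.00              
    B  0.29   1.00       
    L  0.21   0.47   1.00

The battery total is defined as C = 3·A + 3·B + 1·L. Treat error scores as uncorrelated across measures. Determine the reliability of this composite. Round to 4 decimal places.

0.8007

Var(C) = 3² + 3² + 1 + 2·[9·0.29 + 3·0.21 + 3·0.47] = 19 + 9.3 = 28.3.
Because errors are independent across components, Cov(Tᵢ,Tⱼ) = Cov(Xᵢ,Xⱼ); the off-diagonal part of the true-score variance is the same as above.
True-score variance = [3²·0.79 + 3²·0.63 + 0.58] + 9.3 = 13.36 + 9.3 = 22.66.
Reliability = 22.66 / 28.3 = 0.8007.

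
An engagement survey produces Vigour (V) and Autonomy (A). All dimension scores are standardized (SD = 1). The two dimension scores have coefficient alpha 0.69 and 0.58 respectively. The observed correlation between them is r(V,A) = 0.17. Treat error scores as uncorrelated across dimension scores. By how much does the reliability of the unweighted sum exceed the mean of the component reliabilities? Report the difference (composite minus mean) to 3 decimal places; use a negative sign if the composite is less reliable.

0.053

Var(sum) = 2 + 0.34 = 2.34; true-score variance = 1.27 + 0.34 = 1.61; composite reliability = 0.6880.
Mean component reliability = 0.6350.
Difference = 0.6880 − 0.6350 = 0.053.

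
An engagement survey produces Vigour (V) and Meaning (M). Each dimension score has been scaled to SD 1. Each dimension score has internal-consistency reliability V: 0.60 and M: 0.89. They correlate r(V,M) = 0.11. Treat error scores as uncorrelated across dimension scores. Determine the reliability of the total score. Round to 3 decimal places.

Var(V+M) = 2 + 2·[0.11] = 2 + 0.22 = 2.22.
Under uncorrelated errors the observed covariances equal the true-score covariances, so only the own-variance terms attenuate.
True-score variance = [0.60 + 0.89] + 0.22 = 1.49 + 0.22 = 1.71.
Reliability = 1.71 / 2.22 = 0.770.

0.770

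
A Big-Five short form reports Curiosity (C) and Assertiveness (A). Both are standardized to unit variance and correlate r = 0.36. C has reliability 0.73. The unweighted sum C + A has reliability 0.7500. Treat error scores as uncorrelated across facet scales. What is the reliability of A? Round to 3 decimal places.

0.590

Var(C+A) = 2 + 2·0.36 = 2.720.
True-score variance = ρ_C + ρ_A + 2·0.36, so 0.7500 = (0.73 + ρ_A + 0.72) / 2.720.
ρ_A = 0.7500·2.720 − 0.73 − 0.72 = 0.590.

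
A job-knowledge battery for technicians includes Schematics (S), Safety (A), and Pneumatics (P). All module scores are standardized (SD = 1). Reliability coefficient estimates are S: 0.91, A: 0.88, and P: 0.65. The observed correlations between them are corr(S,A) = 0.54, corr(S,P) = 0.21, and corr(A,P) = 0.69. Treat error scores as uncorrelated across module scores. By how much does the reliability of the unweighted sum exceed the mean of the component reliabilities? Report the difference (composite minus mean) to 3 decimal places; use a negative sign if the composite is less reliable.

0.091

Var(sum) = 3 + 2.88 = 5.88; true-score variance = 2.44 + 2.88 = 5.32; composite reliability = 0.9048.
Mean component reliability = 0.8133.
Difference = 0.9048 − 0.8133 = 0.091.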